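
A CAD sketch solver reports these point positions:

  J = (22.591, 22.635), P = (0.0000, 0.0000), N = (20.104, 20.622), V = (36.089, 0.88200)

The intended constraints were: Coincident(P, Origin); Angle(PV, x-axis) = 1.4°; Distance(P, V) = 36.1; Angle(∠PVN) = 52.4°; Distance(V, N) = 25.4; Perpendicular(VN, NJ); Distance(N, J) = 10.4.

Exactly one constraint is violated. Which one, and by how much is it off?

Distance(N, J) = 10.4 — off by 7.20.

P = (0.00, 0.00) ✓; PV at 1.400° ✓; |PV| = 36.10 ✓; ∠PVN = 52.40° ✓; |VN| = 25.40 ✓; ∠(VN, NJ) = 90.01° ✓; |NJ| = 3.200 ✗.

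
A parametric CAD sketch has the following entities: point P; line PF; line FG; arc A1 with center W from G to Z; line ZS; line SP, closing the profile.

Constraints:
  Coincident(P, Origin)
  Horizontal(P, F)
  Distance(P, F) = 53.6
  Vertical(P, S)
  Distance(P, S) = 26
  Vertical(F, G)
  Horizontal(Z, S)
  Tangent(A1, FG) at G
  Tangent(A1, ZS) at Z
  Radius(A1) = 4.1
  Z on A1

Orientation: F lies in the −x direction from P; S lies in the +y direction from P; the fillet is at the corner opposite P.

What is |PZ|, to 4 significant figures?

55.91

P is at the origin; PF is horizontal with |PF| = 53.6 and F on the −x side, so F = (-53.60, 0.000). PS is vertical with |PS| = 26.0 and S on the +y side, so S = (0.000, 26.00). The virtual corner opposite P is at (-53.60, 26.00). The tangent condition forces WG to be normal to FG and A1 meets ZS tangentially, so WZ is at right angles to ZS, with radius 4.1, so the center W sits 4.1 in from both sides at W = (-49.50, 21.90). That places the tangent points at G = (-53.60, 21.90) on FG and Z = (-49.50, 26.00) on ZS. Then |PZ| = |Z − P| = 55.91.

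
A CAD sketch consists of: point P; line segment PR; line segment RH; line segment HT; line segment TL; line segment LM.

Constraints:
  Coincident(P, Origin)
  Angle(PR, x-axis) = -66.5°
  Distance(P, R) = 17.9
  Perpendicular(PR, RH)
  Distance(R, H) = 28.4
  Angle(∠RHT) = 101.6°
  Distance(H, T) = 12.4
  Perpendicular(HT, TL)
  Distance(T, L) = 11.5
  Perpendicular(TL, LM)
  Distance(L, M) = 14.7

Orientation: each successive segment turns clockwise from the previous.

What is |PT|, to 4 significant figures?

31.42

PR ⟂ RH, so RH runs at -156.5°; with |RH| = 28.4, H = (-18.91, -27.74). ∠RHT = 101.6° gives HT at 125.1° from the x-axis; with |HT| = 12.4, T = (-26.04, -17.59). Then |PT| = |T − P| = 31.42.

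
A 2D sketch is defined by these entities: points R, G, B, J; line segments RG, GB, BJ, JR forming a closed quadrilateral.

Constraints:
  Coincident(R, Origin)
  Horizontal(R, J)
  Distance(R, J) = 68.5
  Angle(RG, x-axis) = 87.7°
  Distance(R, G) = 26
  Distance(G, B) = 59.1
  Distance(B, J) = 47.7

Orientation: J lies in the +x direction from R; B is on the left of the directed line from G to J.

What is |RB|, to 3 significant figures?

73.0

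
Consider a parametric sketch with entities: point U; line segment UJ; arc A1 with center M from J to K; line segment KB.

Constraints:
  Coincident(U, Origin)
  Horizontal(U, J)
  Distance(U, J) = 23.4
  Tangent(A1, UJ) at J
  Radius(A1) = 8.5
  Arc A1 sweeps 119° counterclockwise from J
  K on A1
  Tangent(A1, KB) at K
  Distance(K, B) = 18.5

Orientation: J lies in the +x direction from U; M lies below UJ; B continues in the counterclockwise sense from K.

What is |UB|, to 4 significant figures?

38.10

U is at the origin; U and J share the same y with |UJ| = 23.4 and J on the +x side, so J = (23.40, 0.000). Since A1 is tangent to UJ there, MJ ⟂ UJ, so M = J + (0, -8.5) = (23.40, -8.500). On A1, J sits at bearing 90° from M; a 119° counterclockwise sweep puts K at bearing 209°, so K = M + 8.5·(cos 209°, sin 209°) = (15.97, -12.62). A1 meets KB tangentially, so MK is at right angles to KB, so KB runs along (−sin 209°, cos 209°); with |KB| = 18.5, B = (24.93, -28.80). Then |UB| = |B − U| = 38.10.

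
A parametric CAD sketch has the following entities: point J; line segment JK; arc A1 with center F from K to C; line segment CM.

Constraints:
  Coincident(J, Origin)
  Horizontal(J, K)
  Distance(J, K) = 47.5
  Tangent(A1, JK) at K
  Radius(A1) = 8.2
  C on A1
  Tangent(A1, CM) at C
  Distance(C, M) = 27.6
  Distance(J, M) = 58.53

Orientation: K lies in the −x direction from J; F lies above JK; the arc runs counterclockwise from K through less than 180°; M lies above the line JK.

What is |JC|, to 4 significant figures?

40.73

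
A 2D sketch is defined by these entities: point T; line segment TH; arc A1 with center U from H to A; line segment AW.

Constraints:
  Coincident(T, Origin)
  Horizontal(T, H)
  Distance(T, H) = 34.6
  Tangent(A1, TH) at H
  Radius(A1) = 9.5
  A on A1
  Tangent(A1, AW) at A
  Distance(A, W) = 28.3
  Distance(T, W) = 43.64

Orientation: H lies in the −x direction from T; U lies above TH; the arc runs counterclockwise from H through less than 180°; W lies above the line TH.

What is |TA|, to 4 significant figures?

26.63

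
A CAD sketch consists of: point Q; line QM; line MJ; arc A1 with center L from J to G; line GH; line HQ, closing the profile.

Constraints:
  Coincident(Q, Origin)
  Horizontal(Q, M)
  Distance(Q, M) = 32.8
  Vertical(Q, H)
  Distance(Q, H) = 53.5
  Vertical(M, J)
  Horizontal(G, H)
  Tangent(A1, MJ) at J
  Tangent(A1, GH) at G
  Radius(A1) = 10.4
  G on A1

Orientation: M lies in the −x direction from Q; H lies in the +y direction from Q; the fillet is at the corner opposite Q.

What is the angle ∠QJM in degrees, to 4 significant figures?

37.27°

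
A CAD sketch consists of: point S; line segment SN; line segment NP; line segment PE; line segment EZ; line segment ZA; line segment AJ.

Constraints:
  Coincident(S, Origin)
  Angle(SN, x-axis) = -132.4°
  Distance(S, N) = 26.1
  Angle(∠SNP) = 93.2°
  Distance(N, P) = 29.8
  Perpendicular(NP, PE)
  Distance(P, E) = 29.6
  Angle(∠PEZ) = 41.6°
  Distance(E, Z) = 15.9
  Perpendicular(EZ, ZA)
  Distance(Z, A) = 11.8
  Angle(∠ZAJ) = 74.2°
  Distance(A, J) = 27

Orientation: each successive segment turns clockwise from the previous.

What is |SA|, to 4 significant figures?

33.67

∠PEZ = 41.6° gives EZ at -87.60° from the x-axis; with |EZ| = 15.9, Z = (-21.32, 6.613). EZ ⟂ ZA, so ZA runs at -177.6°; with |ZA| = 11.8, A = (-33.11, 6.119). Then |SA| = |A − S| = 33.67.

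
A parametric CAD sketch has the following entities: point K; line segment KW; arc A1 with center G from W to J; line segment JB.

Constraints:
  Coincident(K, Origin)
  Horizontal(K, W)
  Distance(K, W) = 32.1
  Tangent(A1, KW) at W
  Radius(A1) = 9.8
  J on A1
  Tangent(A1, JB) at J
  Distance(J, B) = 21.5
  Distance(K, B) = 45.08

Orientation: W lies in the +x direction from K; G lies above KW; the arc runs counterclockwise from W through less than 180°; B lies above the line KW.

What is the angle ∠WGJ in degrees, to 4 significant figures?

118.8°

K is at the origin; K and W share the same y with |KW| = 32.1 and W on the +x side, so W = (32.10, 0.000). Since A1 is tangent to KW there, GW ⟂ KW, so G = W + (0, 9.8) = (32.10, 9.800). Since GJ ⟂ JB (tangency), |GB| = √(9.8² + 21.5²) = 23.63 regardless of where J sits on A1. So B lies on both circle(K, 45.08) and circle(G, 23.63); the above-KW intersection is B = (30.32, 33.36). J is the foot of the tangent from B: J = (40.69, 14.53).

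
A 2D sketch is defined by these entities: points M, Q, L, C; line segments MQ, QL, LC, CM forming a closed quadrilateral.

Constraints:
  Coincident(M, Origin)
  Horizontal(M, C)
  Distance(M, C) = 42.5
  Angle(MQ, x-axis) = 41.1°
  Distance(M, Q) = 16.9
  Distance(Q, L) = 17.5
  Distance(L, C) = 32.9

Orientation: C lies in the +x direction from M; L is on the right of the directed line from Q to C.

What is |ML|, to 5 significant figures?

11.930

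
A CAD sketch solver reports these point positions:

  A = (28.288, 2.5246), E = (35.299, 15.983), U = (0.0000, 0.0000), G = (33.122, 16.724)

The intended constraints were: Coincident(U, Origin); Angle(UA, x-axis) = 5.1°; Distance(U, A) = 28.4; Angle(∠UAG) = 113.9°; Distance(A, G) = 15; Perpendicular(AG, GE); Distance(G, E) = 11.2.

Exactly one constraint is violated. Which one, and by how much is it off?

Distance(G, E) = 11.2 — off by 8.90.

U = (0.00, 0.00) ✓; UA at 5.100° ✓; |UA| = 28.40 ✓; ∠UAG = 113.9° ✓; |AG| = 15.00 ✓; ∠(AG, GE) = 90.00° ✓; |GE| = 2.300 ✗.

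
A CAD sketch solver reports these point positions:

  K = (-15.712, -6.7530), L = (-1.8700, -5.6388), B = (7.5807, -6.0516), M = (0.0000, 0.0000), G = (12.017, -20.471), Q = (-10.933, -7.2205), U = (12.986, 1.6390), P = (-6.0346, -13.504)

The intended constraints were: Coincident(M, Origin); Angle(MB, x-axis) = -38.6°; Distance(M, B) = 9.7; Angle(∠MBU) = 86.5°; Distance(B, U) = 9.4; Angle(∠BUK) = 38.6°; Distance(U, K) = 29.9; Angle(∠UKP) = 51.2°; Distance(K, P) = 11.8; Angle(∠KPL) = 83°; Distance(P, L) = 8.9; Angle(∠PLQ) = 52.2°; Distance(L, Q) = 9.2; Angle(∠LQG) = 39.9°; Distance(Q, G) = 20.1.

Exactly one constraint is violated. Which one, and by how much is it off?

Distance(Q, G) = 20.1 — off by 6.40.

M = (0.00, 0.00) ✓; MB at -38.60° ✓; |MB| = 9.700 ✓; ∠MBU = 86.50° ✓; |BU| = 9.400 ✓; ∠BUK = 38.60° ✓; |UK| = 29.90 ✓; ∠UKP = 51.20° ✓; |KP| = 11.80 ✓; ∠KPL = 83.00° ✓; |PL| = 8.900 ✓; ∠PLQ = 52.20° ✓; |LQ| = 9.200 ✓; ∠LQG = 39.90° ✓; |QG| = 26.50 ✗.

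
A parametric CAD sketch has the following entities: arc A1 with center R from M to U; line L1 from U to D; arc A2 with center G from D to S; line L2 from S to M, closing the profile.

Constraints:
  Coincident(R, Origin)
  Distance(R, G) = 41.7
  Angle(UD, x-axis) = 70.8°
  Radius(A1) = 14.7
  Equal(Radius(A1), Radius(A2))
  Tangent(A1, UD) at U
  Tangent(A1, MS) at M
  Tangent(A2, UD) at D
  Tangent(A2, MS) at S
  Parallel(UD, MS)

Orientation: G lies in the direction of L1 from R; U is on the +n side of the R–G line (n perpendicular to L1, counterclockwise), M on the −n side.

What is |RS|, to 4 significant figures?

44.22

Tangency of A1 to both parallel lines with radius 14.7 puts U and M at R ± 14.7·n: U = (-13.88, 4.834), M = (13.88, -4.834). Equal radii place D and S the same way about G: D = G + 14.7·n = (-0.1686, 44.21), S = G − 14.7·n = (27.60, 34.55). Then |RS| = |S − R| = 44.22.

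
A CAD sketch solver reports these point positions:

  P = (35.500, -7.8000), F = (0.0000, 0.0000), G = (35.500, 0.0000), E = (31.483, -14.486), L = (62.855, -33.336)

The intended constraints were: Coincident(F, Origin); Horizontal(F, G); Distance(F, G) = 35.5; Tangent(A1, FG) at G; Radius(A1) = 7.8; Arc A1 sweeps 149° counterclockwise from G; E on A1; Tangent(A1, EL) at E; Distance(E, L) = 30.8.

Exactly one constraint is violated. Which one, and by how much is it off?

Distance(E, L) = 30.8 — off by 5.80.

F = (0.00, 0.00) ✓; F.y = 0.00, G.y = 0.00 ✓; |FG| = 35.50 ✓; ∠(PG, GF) = 90.00° ✓; |PG| = 7.800 ✓; bearing(P→E) − bearing(P→G) = 149.0° ✓; |PE| = 7.800 ✓; ∠(PE, EL) = 90.00° ✓; |EL| = 36.60 ✗.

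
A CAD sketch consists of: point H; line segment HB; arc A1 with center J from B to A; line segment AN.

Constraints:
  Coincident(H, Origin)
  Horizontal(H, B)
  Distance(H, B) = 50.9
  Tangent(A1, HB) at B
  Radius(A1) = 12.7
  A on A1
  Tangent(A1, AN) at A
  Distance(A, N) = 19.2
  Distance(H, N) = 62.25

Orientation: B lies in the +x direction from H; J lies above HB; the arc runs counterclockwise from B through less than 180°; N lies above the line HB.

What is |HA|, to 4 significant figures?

64.59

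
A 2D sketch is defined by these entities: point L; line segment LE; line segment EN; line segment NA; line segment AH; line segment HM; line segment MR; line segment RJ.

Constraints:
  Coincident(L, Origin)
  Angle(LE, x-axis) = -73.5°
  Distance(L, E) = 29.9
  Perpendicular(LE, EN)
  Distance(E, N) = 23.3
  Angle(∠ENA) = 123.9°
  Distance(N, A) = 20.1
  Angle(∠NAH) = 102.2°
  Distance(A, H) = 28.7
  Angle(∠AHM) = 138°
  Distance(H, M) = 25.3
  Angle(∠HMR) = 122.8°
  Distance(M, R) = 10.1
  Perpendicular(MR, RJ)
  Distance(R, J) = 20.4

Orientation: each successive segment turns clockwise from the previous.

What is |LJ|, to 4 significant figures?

11.06

∠HMR = 122.8° gives MR at -36.60° from the x-axis; with |MR| = 10.1, R = (15.66, 5.886). MR is perpendicular to RJ, so RJ runs at -126.6°; with |RJ| = 20.4, J = (3.500, -10.49). Then |LJ| = |J − L| = 11.06.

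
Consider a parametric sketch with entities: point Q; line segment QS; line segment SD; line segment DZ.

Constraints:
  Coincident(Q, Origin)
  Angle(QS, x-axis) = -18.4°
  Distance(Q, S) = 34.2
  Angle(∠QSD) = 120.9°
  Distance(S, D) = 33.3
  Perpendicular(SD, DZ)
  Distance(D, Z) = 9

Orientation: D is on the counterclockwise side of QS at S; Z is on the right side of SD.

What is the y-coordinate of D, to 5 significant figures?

10.920

Q is at the origin; QS runs at -18.4° with length 34.2, so S = 34.2·(cos -18.4°, sin -18.4°) = (32.452, -10.795). ∠QSD = 120.9°, so SD runs at -18.4° + (180° − 120.9°) = 40.700° from the x-axis; with |SD| = 33.3, D = S + 33.3·(cos 40.700°, sin 40.700°) = (57.697, 10.920). So D.y = 10.920.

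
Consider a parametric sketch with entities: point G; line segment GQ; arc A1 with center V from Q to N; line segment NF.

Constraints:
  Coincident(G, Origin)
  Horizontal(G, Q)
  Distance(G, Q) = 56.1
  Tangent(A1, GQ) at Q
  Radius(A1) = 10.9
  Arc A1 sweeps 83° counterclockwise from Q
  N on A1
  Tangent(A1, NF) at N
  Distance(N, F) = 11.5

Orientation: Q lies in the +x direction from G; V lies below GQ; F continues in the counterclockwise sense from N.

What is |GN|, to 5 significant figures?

46.282

G is at the origin; G and Q share the same y with |GQ| = 56.1 and Q on the +x side, so Q = (56.100, 0.0000). Tangency of A1 to GQ means the radius VQ is perpendicular to GQ, so V = Q + (0, -10.9) = (56.100, -10.900). On A1, Q sits at bearing 90° from V; an 83° counterclockwise sweep puts N at bearing 173°, so N = V + 10.9·(cos 173°, sin 173°) = (45.281, -9.5716). Then |GN| = |N − G| = 46.282.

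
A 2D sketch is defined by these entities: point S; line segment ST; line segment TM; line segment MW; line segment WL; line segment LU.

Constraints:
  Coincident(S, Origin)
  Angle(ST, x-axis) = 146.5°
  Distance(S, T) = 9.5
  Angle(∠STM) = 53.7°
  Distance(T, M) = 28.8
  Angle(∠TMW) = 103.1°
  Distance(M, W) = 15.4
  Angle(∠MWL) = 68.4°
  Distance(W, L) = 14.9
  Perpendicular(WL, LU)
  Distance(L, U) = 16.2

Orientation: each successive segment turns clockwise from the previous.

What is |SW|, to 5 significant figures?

27.659

S is at the origin; ST runs at 146.5° with length 9.5, so T = (-7.9219, 5.2434). ∠STM = 53.7° gives TM at 20.200° from the x-axis; with |TM| = 28.8, M = (19.107, 15.188). ∠TMW = 103.1° gives MW at -56.700° from the x-axis; with |MW| = 15.4, W = (27.562, 2.3166). Then |SW| = |W − S| = 27.659.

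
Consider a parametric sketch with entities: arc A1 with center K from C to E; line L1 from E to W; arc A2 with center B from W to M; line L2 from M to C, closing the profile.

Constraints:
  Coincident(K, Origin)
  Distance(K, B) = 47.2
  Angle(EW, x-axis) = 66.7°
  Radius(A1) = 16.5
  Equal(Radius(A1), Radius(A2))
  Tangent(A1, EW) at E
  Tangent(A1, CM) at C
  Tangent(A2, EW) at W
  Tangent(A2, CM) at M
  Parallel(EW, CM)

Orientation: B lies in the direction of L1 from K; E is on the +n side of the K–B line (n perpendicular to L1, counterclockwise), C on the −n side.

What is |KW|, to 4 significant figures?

50.00

The slot axis is L1's direction at 66.7°, so u = (cos 66.7°, sin 66.7°) = (0.3955, 0.9184) and n = (−sin 66.7°, cos 66.7°) = (-0.9184, 0.3955). K is at the origin and B lies 47.2 along u from K, so B = 47.2·u = (18.67, 43.35). Tangency of A1 to both parallel lines with radius 16.5 puts E and C at K ± 16.5·n: E = (-15.15, 6.527), C = (15.15, -6.527). Equal radii place W and M the same way about B: W = B + 16.5·n = (3.515, 49.88), M = B − 16.5·n = (33.82, 36.82). Then |KW| = |W − K| = 50.00.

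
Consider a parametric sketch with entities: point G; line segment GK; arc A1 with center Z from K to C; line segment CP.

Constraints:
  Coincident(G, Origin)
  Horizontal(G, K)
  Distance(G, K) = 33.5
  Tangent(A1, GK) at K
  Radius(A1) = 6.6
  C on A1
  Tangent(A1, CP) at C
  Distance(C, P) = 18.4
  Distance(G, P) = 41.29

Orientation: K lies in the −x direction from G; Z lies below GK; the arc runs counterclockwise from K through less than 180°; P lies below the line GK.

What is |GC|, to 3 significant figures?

40.6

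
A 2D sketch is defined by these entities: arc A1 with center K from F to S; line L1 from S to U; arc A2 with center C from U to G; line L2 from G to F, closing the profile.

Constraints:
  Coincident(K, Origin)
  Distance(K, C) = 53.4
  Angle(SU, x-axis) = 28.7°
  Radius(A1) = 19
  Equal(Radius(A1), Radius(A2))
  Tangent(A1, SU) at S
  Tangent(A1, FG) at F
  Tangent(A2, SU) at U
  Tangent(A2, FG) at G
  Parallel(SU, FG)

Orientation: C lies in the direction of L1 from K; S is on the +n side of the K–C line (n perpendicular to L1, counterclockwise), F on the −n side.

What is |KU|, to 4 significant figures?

56.68

Tangency of A1 to both parallel lines with radius 19.0 puts S and F at K ± 19.0·n: S = (-9.124, 16.67), F = (9.124, -16.67). Equal radii place U and G the same way about C: U = C + 19.0·n = (37.72, 42.31), G = C − 19.0·n = (55.96, 8.978). Then |KU| = |U − K| = 56.68.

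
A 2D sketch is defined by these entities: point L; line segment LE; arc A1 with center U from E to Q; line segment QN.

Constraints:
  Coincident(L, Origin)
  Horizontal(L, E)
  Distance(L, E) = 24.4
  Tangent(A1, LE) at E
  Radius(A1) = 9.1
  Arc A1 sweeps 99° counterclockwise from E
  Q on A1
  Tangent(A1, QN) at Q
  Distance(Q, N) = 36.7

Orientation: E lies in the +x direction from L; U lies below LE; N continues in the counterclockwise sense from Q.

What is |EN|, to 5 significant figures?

46.884

L is at the origin; L and E share the same y with |LE| = 24.4 and E on the +x side, so E = (24.400, 0.0000). A1 meets LE tangentially, so UE is at right angles to LE, so U = E + (0, -9.1) = (24.400, -9.1000). On A1, E sits at bearing 90° from U; a 99° counterclockwise sweep puts Q at bearing 189°, so Q = U + 9.1·(cos 189°, sin 189°) = (15.412, -10.524). Tangency of A1 to QN means the radius UQ is perpendicular to QN, so QN runs along (−sin 189°, cos 189°); with |QN| = 36.7, N = (21.153, -46.772). Then |EN| = |N − E| = 46.884.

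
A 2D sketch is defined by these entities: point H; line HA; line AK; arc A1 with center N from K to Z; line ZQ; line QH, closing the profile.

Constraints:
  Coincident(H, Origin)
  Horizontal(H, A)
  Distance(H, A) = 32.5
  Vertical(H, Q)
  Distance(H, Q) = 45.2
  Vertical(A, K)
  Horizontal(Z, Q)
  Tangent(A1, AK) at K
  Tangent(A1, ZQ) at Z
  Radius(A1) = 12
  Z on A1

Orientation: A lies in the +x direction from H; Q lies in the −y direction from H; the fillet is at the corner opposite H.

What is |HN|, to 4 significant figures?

39.02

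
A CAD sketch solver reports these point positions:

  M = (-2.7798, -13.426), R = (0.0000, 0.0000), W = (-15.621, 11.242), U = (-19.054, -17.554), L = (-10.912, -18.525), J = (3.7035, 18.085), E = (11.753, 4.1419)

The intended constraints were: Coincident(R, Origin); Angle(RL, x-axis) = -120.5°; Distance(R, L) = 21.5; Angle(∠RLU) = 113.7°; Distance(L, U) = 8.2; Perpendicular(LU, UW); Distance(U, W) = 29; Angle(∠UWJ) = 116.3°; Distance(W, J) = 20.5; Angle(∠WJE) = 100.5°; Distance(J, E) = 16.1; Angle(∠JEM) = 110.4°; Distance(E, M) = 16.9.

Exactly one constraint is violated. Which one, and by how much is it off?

Distance(E, M) = 16.9 — off by 5.90.

R = (0.00, 0.00) ✓; RL at -120.5° ✓; |RL| = 21.50 ✓; ∠RLU = 113.7° ✓; |LU| = 8.200 ✓; ∠(LU, UW) = 90.00° ✓; |UW| = 29.00 ✓; ∠UWJ = 116.3° ✓; |WJ| = 20.50 ✓; ∠WJE = 100.5° ✓; |JE| = 16.10 ✓; ∠JEM = 110.4° ✓; |EM| = 22.80 ✗.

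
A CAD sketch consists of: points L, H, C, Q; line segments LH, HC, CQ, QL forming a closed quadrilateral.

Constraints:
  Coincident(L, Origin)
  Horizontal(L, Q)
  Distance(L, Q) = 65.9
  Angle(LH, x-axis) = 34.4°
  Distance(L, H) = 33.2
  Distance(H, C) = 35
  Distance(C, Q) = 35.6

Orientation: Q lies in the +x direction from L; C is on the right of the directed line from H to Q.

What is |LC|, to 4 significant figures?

37.34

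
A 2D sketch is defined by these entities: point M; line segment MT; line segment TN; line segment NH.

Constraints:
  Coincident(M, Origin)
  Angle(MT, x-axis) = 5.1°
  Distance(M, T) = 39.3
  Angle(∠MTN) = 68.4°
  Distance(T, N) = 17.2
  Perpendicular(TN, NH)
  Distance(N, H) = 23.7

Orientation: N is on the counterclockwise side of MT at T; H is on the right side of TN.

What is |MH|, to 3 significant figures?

60.3

∠MTN = 68.4°, so TN runs at 5.1° + (180° − 68.4°) = 117° from the x-axis; with |TN| = 17.2, N = T + 17.2·(cos 117°, sin 117°) = (31.4, 18.9). TN ⟂ NH; with |NH| = 23.7 on the right of TN, H = N + 23.7·(0.893, 0.449) = (52.6, 29.5). Then |MH| = |H − M| = 60.3.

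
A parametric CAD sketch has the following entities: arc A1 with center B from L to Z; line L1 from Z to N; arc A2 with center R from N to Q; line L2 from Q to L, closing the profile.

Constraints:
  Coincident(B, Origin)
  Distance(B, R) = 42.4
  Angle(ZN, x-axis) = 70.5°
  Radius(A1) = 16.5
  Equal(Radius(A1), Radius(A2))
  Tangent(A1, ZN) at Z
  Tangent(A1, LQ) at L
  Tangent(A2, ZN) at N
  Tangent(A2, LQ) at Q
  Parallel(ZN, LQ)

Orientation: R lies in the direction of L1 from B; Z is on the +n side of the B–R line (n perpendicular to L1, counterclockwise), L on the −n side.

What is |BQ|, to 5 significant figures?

45.497

Tangency of A1 to both parallel lines with radius 16.5 puts Z and L at B ± 16.5·n: Z = (-15.554, 5.5078), L = (15.554, -5.5078). Equal radii place N and Q the same way about R: N = R + 16.5·n = (-1.4002, 45.476), Q = R − 16.5·n = (29.707, 34.460). Then |BQ| = |Q − B| = 45.497.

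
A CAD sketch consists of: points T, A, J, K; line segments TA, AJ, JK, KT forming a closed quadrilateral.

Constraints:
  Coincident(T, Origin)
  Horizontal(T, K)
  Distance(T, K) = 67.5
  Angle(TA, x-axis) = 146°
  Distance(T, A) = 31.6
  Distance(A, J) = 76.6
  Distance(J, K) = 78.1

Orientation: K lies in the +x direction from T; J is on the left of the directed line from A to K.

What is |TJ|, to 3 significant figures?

75.5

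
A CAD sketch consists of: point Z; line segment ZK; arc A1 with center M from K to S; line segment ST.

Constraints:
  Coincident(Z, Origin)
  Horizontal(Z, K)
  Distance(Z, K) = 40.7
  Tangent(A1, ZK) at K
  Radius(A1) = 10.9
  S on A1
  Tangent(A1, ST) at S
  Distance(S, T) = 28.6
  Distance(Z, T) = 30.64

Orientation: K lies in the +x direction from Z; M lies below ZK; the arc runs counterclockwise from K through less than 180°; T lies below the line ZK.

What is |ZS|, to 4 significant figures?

32.34

Checks: ∠(MK, KZ) = 90.00° ✓; |MS| = 10.90 ✓; ∠(MS, ST) = 90.00° ✓; |ST| = 28.60 ✓; |ZT| = 30.64 ✓.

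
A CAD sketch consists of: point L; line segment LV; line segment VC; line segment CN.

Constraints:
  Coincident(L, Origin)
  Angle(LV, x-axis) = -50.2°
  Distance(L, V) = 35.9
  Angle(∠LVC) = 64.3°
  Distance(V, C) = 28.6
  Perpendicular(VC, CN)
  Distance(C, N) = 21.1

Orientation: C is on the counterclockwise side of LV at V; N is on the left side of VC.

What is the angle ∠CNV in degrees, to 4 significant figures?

53.58°

∠LVC = 64.3°, so VC runs at -50.2° + (180° − 64.3°) = 65.50° from the x-axis; with |VC| = 28.6, C = V + 28.6·(cos 65.50°, sin 65.50°) = (34.84, -1.556). The perpendicularity gives CN at right angles to VC; with |CN| = 21.1 on the left of VC, N = C + 21.1·(-0.9100, 0.4147) = (15.64, 7.194). Then cos ∠CNV = NC·NV / (|NC||NV|), giving 53.58°.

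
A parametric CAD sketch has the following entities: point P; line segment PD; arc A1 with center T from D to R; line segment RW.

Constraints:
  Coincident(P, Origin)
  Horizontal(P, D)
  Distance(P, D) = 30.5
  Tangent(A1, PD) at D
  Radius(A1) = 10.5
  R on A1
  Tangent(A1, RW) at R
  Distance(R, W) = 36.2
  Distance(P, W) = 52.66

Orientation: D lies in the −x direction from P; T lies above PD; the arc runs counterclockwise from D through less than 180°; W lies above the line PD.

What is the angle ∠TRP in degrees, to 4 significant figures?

146.0°

Checks: |TD| = 10.50 ✓; |TR| = 10.50 ✓; ∠(TR, RW) = 90.00° ✓; |RW| = 36.20 ✓; |PW| = 52.66 ✓.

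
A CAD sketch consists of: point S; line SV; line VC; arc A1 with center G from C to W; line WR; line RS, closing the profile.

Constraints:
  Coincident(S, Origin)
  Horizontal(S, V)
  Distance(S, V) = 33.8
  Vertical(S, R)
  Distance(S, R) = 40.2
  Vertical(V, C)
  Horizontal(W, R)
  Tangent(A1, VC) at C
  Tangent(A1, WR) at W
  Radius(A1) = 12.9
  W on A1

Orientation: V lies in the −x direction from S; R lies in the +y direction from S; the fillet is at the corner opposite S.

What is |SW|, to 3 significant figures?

45.3

The virtual corner opposite S is at (-33.8, 40.2). A1 meets VC tangentially, so GC is at right angles to VC and tangency of A1 to WR means the radius GW is perpendicular to WR, with radius 12.9, so the center G sits 12.9 in from both sides at G = (-20.9, 27.3). That places the tangent points at C = (-33.8, 27.3) on VC and W = (-20.9, 40.2) on WR. Then |SW| = |W − S| = 45.3.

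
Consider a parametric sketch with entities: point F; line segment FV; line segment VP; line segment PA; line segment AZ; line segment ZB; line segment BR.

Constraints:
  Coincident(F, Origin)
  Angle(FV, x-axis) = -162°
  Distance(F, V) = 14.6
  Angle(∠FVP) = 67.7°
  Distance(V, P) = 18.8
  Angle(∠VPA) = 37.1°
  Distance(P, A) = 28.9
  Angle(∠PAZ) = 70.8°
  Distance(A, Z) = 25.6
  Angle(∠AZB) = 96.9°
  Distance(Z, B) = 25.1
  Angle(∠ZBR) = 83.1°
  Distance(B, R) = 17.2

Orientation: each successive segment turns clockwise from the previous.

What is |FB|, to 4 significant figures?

31.39

∠PAZ = 70.8° gives AZ at -166.4° from the x-axis; with |AZ| = 25.6, Z = (-21.70, -16.08). ∠AZB = 96.9° gives ZB at 110.5° from the x-axis; with |ZB| = 25.1, B = (-30.49, 7.434). Then |FB| = |B − F| = 31.39.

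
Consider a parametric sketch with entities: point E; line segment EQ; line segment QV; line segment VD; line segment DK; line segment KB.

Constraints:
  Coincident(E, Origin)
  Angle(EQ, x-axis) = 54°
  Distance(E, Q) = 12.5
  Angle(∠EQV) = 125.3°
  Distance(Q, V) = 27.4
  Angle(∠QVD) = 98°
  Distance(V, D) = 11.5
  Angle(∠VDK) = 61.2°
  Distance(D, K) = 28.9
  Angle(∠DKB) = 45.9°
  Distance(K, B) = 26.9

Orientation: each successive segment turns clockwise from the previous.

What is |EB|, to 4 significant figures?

39.33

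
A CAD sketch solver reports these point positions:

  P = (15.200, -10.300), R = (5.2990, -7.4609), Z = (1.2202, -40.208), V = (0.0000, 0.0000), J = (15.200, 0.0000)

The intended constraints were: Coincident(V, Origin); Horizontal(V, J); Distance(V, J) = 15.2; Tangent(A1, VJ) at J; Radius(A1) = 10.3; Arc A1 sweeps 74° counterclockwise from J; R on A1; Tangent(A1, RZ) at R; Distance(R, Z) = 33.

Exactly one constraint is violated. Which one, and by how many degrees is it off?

Tangent(A1, RZ) at R — off by 8.90°.

V = (0.00, 0.00) ✓; V.y = 0.00, J.y = 0.00 ✓; |VJ| = 15.20 ✓; ∠(PJ, JV) = 90.00° ✓; |PJ| = 10.30 ✓; bearing(P→R) − bearing(P→J) = 74.00° ✓; |PR| = 10.30 ✓; ∠(PR, RZ) = 81.10° ✗; |RZ| = 33.00 ✓.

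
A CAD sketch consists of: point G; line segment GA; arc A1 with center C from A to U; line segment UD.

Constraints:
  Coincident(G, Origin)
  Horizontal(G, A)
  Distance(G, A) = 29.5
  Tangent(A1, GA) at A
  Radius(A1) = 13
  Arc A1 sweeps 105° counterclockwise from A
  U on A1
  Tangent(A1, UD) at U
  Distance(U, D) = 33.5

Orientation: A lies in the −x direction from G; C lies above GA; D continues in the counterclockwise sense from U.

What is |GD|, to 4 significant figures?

55.05

G is at the origin; GA is horizontal with |GA| = 29.5 and A on the −x side, so A = (-29.50, 0.000). A1 meets GA tangentially, so CA is at right angles to GA, so C = A + (0, 13) = (-29.50, 13.00). On A1, A sits at bearing -90° from C; a 105° counterclockwise sweep puts U at bearing 15°, so U = C + 13.0·(cos 15°, sin 15°) = (-16.94, 16.36). Since A1 is tangent to UD there, CU ⟂ UD, so UD runs along (−sin 15°, cos 15°); with |UD| = 33.5, D = (-25.61, 48.72). Then |GD| = |D − G| = 55.05.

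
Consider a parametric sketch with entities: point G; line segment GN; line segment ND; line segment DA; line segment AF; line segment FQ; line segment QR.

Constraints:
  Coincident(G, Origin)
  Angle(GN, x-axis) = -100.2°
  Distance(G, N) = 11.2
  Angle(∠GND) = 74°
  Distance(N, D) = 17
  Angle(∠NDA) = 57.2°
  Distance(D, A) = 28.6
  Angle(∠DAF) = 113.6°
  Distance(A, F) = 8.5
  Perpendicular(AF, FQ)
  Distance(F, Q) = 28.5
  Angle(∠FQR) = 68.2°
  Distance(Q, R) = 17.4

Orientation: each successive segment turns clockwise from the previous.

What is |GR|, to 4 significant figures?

11.95

AF is perpendicular to FQ, so FQ runs at -125.4°; with |FQ| = 28.5, Q = (-2.303, -16.94). ∠FQR = 68.2° gives QR at 122.8° from the x-axis; with |QR| = 17.4, R = (-11.73, -2.316). Then |GR| = |R − G| = 11.95.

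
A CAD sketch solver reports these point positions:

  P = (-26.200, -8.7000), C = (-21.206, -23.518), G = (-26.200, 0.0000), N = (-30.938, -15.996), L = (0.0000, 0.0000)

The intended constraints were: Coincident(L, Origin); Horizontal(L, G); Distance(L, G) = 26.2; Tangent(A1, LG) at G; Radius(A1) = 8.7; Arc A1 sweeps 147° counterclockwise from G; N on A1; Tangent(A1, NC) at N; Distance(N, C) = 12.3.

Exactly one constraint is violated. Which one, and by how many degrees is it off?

Tangent(A1, NC) at N — off by 4.70°.

L = (0.00, 0.00) ✓; L.y = 0.00, G.y = 0.00 ✓; |LG| = 26.20 ✓; ∠(PG, GL) = 90.00° ✓; |PG| = 8.700 ✓; bearing(P→N) − bearing(P→G) = 147.0° ✓; |PN| = 8.699 ✓; ∠(PN, NC) = 94.70° ✗; |NC| = 12.30 ✓.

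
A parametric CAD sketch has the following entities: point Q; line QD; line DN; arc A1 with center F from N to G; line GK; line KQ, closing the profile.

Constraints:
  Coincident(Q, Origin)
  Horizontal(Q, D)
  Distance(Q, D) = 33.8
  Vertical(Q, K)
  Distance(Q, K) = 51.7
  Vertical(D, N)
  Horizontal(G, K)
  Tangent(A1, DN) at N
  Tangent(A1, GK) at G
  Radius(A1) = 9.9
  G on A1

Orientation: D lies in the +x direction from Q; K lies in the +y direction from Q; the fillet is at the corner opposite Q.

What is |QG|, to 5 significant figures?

56.957

The virtual corner opposite Q is at (33.800, 51.700). The tangent condition forces FN to be normal to DN and A1 meets GK tangentially, so FG is at right angles to GK, with radius 9.9, so the center F sits 9.9 in from both sides at F = (23.900, 41.800). That places the tangent points at N = (33.800, 41.800) on DN and G = (23.900, 51.700) on GK. Then |QG| = |G − Q| = 56.957.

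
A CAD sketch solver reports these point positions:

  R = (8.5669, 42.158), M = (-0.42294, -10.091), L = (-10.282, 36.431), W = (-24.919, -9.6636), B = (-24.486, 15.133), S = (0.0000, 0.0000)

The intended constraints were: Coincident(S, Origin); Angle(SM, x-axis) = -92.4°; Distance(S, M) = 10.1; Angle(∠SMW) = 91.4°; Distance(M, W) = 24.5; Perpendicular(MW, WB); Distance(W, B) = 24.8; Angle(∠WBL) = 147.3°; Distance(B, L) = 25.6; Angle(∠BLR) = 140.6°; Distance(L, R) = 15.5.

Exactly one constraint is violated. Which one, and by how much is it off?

Distance(L, R) = 15.5 — off by 4.20.

S = (0.00, 0.00) ✓; SM at -92.40° ✓; |SM| = 10.10 ✓; ∠SMW = 91.40° ✓; |MW| = 24.50 ✓; ∠(MW, WB) = 90.00° ✓; |WB| = 24.80 ✓; ∠WBL = 147.3° ✓; |BL| = 25.60 ✓; ∠BLR = 140.6° ✓; |LR| = 19.70 ✗.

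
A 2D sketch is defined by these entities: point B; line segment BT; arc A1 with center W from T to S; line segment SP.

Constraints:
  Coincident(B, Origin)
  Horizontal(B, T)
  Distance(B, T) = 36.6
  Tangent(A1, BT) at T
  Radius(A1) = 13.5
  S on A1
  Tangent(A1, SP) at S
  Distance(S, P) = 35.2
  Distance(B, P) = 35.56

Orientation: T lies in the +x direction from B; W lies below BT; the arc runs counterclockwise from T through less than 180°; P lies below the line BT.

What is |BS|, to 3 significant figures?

26.1

Checks: |WS| = 13.50 ✓; ∠(WS, SP) = 90.00° ✓; |SP| = 35.20 ✓; |BP| = 35.56 ✓.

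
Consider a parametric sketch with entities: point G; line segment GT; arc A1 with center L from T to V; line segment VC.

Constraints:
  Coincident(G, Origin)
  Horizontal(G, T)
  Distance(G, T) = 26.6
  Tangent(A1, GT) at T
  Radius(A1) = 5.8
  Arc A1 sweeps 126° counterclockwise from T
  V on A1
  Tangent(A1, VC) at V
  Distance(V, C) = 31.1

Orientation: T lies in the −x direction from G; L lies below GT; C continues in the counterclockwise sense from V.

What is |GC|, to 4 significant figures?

36.75

On A1, T sits at bearing 90° from L; a 126° counterclockwise sweep puts V at bearing 216°, so V = L + 5.8·(cos 216°, sin 216°) = (-31.29, -9.209). Tangency of A1 to VC means the radius LV is perpendicular to VC, so VC runs along (−sin 216°, cos 216°); with |VC| = 31.1, C = (-13.01, -34.37). Then |GC| = |C − G| = 36.75.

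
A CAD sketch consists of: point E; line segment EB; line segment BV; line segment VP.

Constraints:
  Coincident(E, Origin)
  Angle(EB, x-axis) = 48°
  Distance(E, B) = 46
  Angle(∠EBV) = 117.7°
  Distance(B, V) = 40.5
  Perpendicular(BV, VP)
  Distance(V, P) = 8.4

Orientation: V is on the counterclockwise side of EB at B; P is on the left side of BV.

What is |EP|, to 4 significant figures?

69.82

E is at the origin; EB runs at 48.0° with length 46.0, so B = 46.0·(cos 48.0°, sin 48.0°) = (30.78, 34.18). ∠EBV = 117.7°, so BV runs at 48.0° + (180° − 117.7°) = 110.3° from the x-axis; with |BV| = 40.5, V = B + 40.5·(cos 110.3°, sin 110.3°) = (16.73, 72.17). BV is perpendicular to VP; with |VP| = 8.4 on the left of BV, P = V + 8.4·(-0.9379, -0.3469) = (8.851, 69.25). Then |EP| = |P − E| = 69.82.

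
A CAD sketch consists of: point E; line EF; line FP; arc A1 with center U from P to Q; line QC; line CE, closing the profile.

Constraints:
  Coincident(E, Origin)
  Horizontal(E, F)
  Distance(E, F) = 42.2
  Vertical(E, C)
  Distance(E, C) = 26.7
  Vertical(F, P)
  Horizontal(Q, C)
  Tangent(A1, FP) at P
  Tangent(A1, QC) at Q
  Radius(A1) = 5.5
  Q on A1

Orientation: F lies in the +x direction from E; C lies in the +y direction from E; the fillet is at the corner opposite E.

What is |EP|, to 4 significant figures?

47.23

E is at the origin; EF is horizontal with |EF| = 42.2 and F on the +x side, so F = (42.20, 0.000). EC is vertical with |EC| = 26.7 and C on the +y side, so C = (0.000, 26.70). The virtual corner opposite E is at (42.20, 26.70). A1 meets FP tangentially, so UP is at right angles to FP and the tangent condition forces UQ to be normal to QC, with radius 5.5, so the center U sits 5.5 in from both sides at U = (36.70, 21.20). That places the tangent points at P = (42.20, 21.20) on FP and Q = (36.70, 26.70) on QC. Then |EP| = |P − E| = 47.23.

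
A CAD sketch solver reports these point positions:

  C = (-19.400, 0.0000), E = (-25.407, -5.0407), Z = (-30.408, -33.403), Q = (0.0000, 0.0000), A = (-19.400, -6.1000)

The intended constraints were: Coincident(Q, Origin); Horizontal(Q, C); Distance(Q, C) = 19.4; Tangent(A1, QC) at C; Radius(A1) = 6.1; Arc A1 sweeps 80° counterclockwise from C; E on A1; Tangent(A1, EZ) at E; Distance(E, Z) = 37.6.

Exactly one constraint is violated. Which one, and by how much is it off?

Distance(E, Z) = 37.6 — off by 8.80.

Q = (0.00, 0.00) ✓; Q.y = 0.00, C.y = 0.00 ✓; |QC| = 19.40 ✓; ∠(AC, CQ) = 90.00° ✓; |AC| = 6.100 ✓; bearing(A→E) − bearing(A→C) = 80.00° ✓; |AE| = 6.100 ✓; ∠(AE, EZ) = 90.00° ✓; |EZ| = 28.80 ✗.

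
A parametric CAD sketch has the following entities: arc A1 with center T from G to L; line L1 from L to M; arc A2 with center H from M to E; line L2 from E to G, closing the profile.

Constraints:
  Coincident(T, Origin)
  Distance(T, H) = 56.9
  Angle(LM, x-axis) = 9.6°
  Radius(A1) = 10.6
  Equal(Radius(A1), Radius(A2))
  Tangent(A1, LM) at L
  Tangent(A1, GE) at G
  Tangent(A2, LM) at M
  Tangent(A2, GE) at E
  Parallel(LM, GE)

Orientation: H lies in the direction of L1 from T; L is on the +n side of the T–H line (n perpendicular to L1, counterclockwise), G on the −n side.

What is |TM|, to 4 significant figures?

57.88

Tangency of A1 to both parallel lines with radius 10.6 puts L and G at T ± 10.6·n: L = (-1.768, 10.45), G = (1.768, -10.45). Equal radii place M and E the same way about H: M = H + 10.6·n = (54.34, 19.94), E = H − 10.6·n = (57.87, -0.9624). Then |TM| = |M − T| = 57.88.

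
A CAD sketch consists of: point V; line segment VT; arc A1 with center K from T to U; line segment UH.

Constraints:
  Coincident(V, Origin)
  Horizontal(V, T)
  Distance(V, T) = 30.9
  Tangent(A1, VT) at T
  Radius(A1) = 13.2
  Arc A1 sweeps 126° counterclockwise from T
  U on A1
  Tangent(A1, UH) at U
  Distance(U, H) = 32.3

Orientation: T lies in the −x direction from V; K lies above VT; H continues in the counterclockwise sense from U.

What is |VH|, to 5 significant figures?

61.275

V is at the origin; V and T share the same y with |VT| = 30.9 and T on the −x side, so T = (-30.900, 0.0000). A1 meets VT tangentially, so KT is at right angles to VT, so K = T + (0, 13.2) = (-30.900, 13.200). On A1, T sits at bearing -90° from K; a 126° counterclockwise sweep puts U at bearing 36°, so U = K + 13.2·(cos 36°, sin 36°) = (-20.221, 20.959). Tangency of A1 to UH means the radius KU is perpendicular to UH, so UH runs along (−sin 36°, cos 36°); with |UH| = 32.3, H = (-39.206, 47.090). Then |VH| = |H − V| = 61.275.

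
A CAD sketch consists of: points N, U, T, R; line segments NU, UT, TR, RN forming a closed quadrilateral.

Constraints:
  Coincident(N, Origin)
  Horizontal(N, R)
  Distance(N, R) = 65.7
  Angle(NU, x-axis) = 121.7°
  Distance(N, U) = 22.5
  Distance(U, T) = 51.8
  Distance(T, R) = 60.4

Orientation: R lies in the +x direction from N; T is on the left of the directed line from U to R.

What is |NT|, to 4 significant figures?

57.75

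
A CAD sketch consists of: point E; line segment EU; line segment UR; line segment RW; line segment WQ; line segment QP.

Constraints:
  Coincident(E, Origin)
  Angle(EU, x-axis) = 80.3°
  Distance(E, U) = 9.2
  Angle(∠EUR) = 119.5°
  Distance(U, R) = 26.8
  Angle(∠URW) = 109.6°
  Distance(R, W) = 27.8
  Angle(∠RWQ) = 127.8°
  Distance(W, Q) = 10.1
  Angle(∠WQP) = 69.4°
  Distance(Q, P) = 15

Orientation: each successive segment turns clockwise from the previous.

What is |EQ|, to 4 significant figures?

44.19

∠URW = 109.6° gives RW at -50.60° from the x-axis; with |RW| = 27.8, W = (44.41, -3.335). ∠RWQ = 127.8° gives WQ at -102.8° from the x-axis; with |WQ| = 10.1, Q = (42.17, -13.18). Then |EQ| = |Q − E| = 44.19.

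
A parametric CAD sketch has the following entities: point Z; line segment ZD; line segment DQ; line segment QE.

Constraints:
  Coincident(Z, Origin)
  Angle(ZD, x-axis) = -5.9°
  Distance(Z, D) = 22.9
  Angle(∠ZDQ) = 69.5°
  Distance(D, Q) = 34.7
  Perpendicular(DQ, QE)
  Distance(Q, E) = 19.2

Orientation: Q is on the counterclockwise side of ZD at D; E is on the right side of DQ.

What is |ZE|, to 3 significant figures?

48.6

Z is at the origin; ZD runs at -5.9° with length 22.9, so D = 22.9·(cos -5.9°, sin -5.9°) = (22.8, -2.35). ∠ZDQ = 69.5°, so DQ runs at -5.9° + (180° − 69.5°) = 105° from the x-axis; with |DQ| = 34.7, Q = D + 34.7·(cos 105°, sin 105°) = (14.0, 31.2). DQ is perpendicular to QE; with |QE| = 19.2 on the right of DQ, E = Q + 19.2·(0.968, 0.252) = (32.6, 36.1). Then |ZE| = |E − Z| = 48.6.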